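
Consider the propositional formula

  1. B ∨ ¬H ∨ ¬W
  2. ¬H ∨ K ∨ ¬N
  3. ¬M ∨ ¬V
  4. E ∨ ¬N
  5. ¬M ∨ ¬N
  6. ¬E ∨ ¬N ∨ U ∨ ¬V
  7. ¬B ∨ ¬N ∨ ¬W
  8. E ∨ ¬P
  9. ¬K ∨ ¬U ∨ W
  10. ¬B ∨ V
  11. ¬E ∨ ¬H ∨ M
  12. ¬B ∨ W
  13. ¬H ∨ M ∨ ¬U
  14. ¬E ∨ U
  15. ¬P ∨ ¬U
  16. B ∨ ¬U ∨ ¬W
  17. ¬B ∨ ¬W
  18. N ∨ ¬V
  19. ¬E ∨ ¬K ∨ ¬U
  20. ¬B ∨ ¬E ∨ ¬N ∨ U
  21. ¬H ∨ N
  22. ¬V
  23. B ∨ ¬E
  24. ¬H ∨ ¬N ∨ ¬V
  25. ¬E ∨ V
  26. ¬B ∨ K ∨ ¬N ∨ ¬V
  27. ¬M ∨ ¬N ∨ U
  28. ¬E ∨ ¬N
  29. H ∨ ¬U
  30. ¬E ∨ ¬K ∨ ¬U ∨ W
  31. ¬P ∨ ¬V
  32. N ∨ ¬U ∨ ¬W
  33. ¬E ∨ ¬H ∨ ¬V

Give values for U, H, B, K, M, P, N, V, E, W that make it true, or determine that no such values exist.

Unit clause (¬V) forces V = False.
In (¬E ∨ V) only ¬E is left, so E = False.
In (E ∨ ¬N) only ¬N is left, so N = False.
In (E ∨ ¬P) only ¬P is left, so P = False.
In (¬B ∨ V) only ¬B is left, so B = False.
In (¬H ∨ N) only ¬H is left, so H = False.
In (H ∨ ¬U) only ¬U is left, so U = False.
Set K = False.
Set M = True.
Set W = False.
All clauses satisfied.

U = False; H = False; B = False; K = False; M = True; P = False; N = False; V = False; E = False; W = False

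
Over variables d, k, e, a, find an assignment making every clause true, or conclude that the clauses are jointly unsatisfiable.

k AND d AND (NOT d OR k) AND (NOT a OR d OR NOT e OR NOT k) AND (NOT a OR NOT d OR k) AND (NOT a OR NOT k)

d = True; k = True; e = True; a = False

Unit clause (k) forces k = True.
Unit clause (d) forces d = True.
In (NOT a OR NOT k) only NOT a is left, so a = False.
Set e = True.
Check each clause:
  (k): k holds.
  (d): d holds.
  (NOT d OR k): k holds.
  (NOT a OR d OR NOT e OR NOT k): NOT a holds.
  (NOT a OR NOT d OR k): NOT a holds.
  (NOT a OR NOT k): NOT a holds.
All clauses satisfied.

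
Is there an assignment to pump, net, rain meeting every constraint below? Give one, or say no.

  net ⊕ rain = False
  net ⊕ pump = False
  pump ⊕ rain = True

Adding constraints 1, 2, 3 mod 2: every variable appears an even number of times on the left, so the left side is 0.
But the right sides sum to 1 (mod 2). 0 ≠ 1 — the system is inconsistent.

No satisfying assignment exists.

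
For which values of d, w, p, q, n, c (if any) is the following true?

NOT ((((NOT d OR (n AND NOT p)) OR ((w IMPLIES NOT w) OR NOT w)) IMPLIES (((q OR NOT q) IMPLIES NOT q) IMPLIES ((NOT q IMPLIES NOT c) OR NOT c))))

d = False; w = False; p = False; q = False; n = False; c = True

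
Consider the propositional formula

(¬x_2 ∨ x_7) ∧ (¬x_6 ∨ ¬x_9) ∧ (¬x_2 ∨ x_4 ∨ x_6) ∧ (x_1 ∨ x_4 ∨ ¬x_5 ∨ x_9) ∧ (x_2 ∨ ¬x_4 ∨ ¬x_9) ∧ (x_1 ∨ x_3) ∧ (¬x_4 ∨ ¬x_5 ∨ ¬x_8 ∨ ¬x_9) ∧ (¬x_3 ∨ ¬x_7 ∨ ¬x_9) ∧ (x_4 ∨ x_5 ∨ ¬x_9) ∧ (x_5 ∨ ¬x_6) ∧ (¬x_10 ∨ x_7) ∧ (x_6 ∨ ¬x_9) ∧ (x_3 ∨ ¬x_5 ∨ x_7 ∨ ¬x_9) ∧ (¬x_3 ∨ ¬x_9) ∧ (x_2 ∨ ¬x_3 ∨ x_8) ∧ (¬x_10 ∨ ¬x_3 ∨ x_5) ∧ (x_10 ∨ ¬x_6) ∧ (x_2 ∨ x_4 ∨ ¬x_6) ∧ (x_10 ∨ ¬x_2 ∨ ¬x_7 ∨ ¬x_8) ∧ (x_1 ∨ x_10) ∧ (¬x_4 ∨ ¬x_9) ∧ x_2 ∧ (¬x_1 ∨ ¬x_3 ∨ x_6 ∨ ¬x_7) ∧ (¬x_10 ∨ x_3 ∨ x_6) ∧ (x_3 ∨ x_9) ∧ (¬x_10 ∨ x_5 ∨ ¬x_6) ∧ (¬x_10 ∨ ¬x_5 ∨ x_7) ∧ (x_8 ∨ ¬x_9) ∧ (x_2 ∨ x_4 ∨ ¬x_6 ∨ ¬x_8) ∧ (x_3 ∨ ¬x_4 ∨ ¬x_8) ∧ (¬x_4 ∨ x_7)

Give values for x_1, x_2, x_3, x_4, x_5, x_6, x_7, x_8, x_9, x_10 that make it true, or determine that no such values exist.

x_1 = False; x_2 = True; x_3 = True; x_4 = True; x_5 = True; x_6 = True; x_7 = True; x_8 = True; x_9 = False; x_10 = True

Unit clause (x_2) forces x_2 = True.
In (¬x_2 ∨ x_7) only x_7 is left, so x_7 = True.
Set x_1 = False.
  then (x_1 ∨ x_3) forces x_3 = True.
  then (¬x_3 ∨ ¬x_7 ∨ ¬x_9) forces x_9 = False.
  then (x_1 ∨ x_10) forces x_10 = True.
  then (¬x_10 ∨ ¬x_3 ∨ x_5) forces x_5 = True.
  then (x_1 ∨ x_4 ∨ ¬x_5 ∨ x_9) forces x_4 = True.
Set x_6 = True.
Set x_8 = True.
All clauses satisfied.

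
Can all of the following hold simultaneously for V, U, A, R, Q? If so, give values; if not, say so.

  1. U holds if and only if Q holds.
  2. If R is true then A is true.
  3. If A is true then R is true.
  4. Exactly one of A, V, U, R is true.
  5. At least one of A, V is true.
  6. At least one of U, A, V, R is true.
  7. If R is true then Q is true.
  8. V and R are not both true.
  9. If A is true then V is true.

V = True, U = False, A = False, R = False, Q = False

  (1) U=F, Q=F — same ✓
  (2) R=F ⇒ A: vacuous ✓
  (3) A=F ⇒ R: vacuous ✓
  (4) {A, V, U, R}: 1 true — exactly one ✓
  (5) {A, V}: 1 true — at least one ✓
  (6) {U, A, V, R}: 1 true — at least one ✓
  (7) R=F ⇒ Q: vacuous ✓
  (8) V=T, R=F — not both ✓
  (9) A=F ⇒ V: vacuous ✓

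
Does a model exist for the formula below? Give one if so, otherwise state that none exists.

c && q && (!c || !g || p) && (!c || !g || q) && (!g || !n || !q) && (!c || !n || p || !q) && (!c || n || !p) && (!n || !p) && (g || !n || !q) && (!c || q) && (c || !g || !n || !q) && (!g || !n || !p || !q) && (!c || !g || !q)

c=T, q=T, n=F, p=F, g=F

Unit clause (c) forces c = True.
Unit clause (q) forces q = True.
In (!c || !g || !q) only !g is left, so g = False.
In (g || !n || !q) only !n is left, so n = False.
In (!c || n || !p) only !p is left, so p = False.
All clauses satisfied.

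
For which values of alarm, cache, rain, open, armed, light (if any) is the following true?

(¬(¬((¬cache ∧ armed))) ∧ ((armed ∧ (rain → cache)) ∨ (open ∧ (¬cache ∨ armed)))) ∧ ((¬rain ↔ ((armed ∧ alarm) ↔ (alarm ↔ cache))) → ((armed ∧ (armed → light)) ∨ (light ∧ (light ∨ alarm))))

alarm=T, cache=F, rain=F, open=F, armed=T, light=T

  ¬(¬((¬cache ∧ armed))) ∧ ((armed ∧ (rain → cache)) ∨ (open ∧ (¬cache ∨ armed))) = True
    ¬(¬((¬cache ∧ armed))) = True
      ¬((¬cache ∧ armed)) = False
        ¬cache ∧ armed = True
          ¬cache = True
    (armed ∧ (rain → cache)) ∨ (open ∧ (¬cache ∨ armed)) = True
      armed ∧ (rain → cache) = True
        rain → cache = True
      open ∧ (¬cache ∨ armed) = False
        ¬cache ∨ armed = True
          ¬cache = True
  (¬rain ↔ ((armed ∧ alarm) ↔ (alarm ↔ cache))) → ((armed ∧ (armed → light)) ∨ (light ∧ (light ∨ alarm))) = True
    ¬rain ↔ ((armed ∧ alarm) ↔ (alarm ↔ cache)) = False
      ¬rain = True
      (armed ∧ alarm) ↔ (alarm ↔ cache) = False
        armed ∧ alarm = True
        alarm ↔ cache = False
    (armed ∧ (armed → light)) ∨ (light ∧ (light ∨ alarm)) = True
      armed ∧ (armed → light) = True
        armed → light = True
      light ∧ (light ∨ alarm) = True
        light ∨ alarm = True
Both conjuncts True, so the formula holds.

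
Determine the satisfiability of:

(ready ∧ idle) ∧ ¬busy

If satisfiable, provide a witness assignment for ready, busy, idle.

ready=T, busy=F, idle=T

  ready ∧ idle = True
  ¬busy = True
Both conjuncts True, so the formula holds.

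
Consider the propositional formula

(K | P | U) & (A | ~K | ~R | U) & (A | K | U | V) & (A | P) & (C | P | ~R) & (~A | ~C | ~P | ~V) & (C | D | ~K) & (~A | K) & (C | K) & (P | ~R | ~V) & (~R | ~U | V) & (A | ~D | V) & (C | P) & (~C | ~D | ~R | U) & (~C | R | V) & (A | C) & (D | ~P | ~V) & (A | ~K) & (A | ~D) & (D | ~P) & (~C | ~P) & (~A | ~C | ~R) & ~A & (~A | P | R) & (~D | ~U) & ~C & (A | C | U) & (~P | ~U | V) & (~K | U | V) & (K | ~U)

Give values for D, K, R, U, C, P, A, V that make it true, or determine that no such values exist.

UNSATISFIABLE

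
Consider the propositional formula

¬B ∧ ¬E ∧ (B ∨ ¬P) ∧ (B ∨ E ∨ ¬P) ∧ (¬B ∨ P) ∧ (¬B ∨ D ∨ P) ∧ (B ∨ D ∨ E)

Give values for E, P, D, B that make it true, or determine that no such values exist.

Unit clause (¬B) forces B = False.
Unit clause (¬E) forces E = False.
In (B ∨ ¬P) only ¬P is left, so P = False.
In (B ∨ D ∨ E) only D is left, so D = True.
Check each clause:
  (¬B): ¬B holds.
  (¬E): ¬E holds.
  (B ∨ ¬P): ¬P holds.
  (B ∨ E ∨ ¬P): ¬P holds.
  (¬B ∨ P): ¬B holds.
  (¬B ∨ D ∨ P): ¬B holds.
  (B ∨ D ∨ E): D holds.
All clauses satisfied.

E = False, P = False, D = True, B = False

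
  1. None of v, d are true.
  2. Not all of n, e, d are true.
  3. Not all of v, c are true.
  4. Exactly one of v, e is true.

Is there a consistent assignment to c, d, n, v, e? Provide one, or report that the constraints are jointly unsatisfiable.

c = True, d = False, n = False, v = False, e = True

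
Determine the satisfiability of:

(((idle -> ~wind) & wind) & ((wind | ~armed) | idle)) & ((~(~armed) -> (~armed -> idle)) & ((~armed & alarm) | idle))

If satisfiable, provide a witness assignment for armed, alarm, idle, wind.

armed = False; alarm = True; idle = False; wind = True

  ((idle -> ~wind) & wind) & ((wind | ~armed) | idle) = True
    (idle -> ~wind) & wind = True
      idle -> ~wind = True
        ~wind = False
    (wind | ~armed) | idle = True
      wind | ~armed = True
        ~armed = True
  (~(~armed) -> (~armed -> idle)) & ((~armed & alarm) | idle) = True
    ~(~armed) -> (~armed -> idle) = True
      ~(~armed) = False
        ~armed = True
      ~armed -> idle = False
        ~armed = True
    (~armed & alarm) | idle = True
      ~armed & alarm = True
        ~armed = True
Both conjuncts True, so the formula holds.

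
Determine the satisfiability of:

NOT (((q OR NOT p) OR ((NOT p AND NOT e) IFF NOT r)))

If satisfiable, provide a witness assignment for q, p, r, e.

q = False, p = True, r = False, e = True

  NOT (((q OR NOT p) OR ((NOT p AND NOT e) IFF NOT r))) = True
    (q OR NOT p) OR ((NOT p AND NOT e) IFF NOT r) = False
      q OR NOT p = False
        NOT p = False
      (NOT p AND NOT e) IFF NOT r = False
        NOT p AND NOT e = False
          NOT p = False
          NOT e = False
        NOT r = True
The formula evaluates to True.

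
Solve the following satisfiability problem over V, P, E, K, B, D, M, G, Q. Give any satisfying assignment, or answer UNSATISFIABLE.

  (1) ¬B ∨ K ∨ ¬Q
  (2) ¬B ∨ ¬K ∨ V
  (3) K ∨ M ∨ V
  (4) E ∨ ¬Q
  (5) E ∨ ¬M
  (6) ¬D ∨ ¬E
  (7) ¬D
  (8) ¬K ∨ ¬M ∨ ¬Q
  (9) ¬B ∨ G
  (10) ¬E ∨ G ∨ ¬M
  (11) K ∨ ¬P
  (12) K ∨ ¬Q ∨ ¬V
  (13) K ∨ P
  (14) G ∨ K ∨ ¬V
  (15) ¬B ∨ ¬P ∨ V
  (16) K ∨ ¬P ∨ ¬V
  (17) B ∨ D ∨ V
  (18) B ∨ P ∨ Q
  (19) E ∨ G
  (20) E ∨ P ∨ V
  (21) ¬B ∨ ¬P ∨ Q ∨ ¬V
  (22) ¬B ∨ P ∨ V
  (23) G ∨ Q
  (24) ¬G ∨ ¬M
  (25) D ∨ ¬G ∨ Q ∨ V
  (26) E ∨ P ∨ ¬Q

Unit clause (¬D) forces D = False.
Set V = True.
Set P = True.
  then (K ∨ ¬P) forces K = True.
Set E = True.
Set B = True.
  then (¬B ∨ G) forces G = True.
  then (¬B ∨ ¬P ∨ Q ∨ ¬V) forces Q = True.
  then (¬G ∨ ¬M) forces M = False.
All clauses satisfied.

V = True, P = True, E = True, K = True, B = True, D = False, M = False, G = True, Q = True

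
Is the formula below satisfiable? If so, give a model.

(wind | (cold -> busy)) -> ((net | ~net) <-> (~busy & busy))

net=T, busy=F, wind=F, cold=T

  (wind | (cold -> busy)) -> ((net | ~net) <-> (~busy & busy)) = True
    wind | (cold -> busy) = False
      cold -> busy = False
    (net | ~net) <-> (~busy & busy) = False
      net | ~net = True
        ~net = False
      ~busy & busy = False
        ~busy = True
The formula evaluates to True.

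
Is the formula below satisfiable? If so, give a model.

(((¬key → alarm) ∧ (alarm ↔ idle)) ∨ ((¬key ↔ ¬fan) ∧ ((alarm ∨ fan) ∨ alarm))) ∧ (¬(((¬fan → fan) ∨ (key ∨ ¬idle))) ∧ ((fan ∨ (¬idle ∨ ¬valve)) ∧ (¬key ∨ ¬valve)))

fan=F, key=F, alarm=T, valve=F, idle=T

  ((¬key → alarm) ∧ (alarm ↔ idle)) ∨ ((¬key ↔ ¬fan) ∧ ((alarm ∨ fan) ∨ alarm)) = True
    (¬key → alarm) ∧ (alarm ↔ idle) = True
      ¬key → alarm = True
        ¬key = True
      alarm ↔ idle = True
    (¬key ↔ ¬fan) ∧ ((alarm ∨ fan) ∨ alarm) = True
      ¬key ↔ ¬fan = True
        ¬key = True
        ¬fan = True
      (alarm ∨ fan) ∨ alarm = True
        alarm ∨ fan = True
  ¬(((¬fan → fan) ∨ (key ∨ ¬idle))) ∧ ((fan ∨ (¬idle ∨ ¬valve)) ∧ (¬key ∨ ¬valve)) = True
    ¬(((¬fan → fan) ∨ (key ∨ ¬idle))) = True
      (¬fan → fan) ∨ (key ∨ ¬idle) = False
        ¬fan → fan = False
          ¬fan = True
        key ∨ ¬idle = False
          ¬idle = False
    (fan ∨ (¬idle ∨ ¬valve)) ∧ (¬key ∨ ¬valve) = True
      fan ∨ (¬idle ∨ ¬valve) = True
        ¬idle ∨ ¬valve = True
          ¬idle = False
          ¬valve = True
      ¬key ∨ ¬valve = True
        ¬key = True
        ¬valve = True
Both conjuncts True, so the formula holds.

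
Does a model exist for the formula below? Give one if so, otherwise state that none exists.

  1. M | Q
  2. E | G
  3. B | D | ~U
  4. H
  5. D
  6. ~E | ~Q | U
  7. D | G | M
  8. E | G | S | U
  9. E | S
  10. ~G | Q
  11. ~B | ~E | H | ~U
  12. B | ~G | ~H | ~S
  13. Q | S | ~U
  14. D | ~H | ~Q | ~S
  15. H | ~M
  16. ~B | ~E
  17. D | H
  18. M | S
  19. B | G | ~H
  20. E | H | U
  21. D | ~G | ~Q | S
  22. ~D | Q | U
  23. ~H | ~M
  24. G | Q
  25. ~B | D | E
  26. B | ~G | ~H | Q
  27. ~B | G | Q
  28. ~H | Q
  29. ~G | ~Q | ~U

Unit clause (H) forces H = True.
Unit clause (D) forces D = True.
In (~H | ~M) only ~M is left, so M = False.
In (~H | Q) only Q is left, so Q = True.
In (M | S) only S is left, so S = True.
Try E = True:
  (~E | ~Q | U) forces U = True.
  (~B | ~E) forces B = False.
  (B | ~G | ~H | ~S) forces G = False.
  clause (B | G | ~H) is falsified — backtrack.
So E = False.
  then (E | G) forces G = True.
  then (B | ~G | ~H | ~S) forces B = True.
  then (~G | ~Q | ~U) forces U = False.
All clauses satisfied.

D=T; H=T; E=F; M=F; Q=T; B=T; S=T; U=F; G=T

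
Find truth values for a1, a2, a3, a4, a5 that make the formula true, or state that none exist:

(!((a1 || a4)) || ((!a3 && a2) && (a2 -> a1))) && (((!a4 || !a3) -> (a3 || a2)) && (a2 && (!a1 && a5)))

a1: False, a2: True, a3: False, a4: False, a5: True

  !((a1 || a4)) || ((!a3 && a2) && (a2 -> a1)) = True
    !((a1 || a4)) = True
      a1 || a4 = False
    (!a3 && a2) && (a2 -> a1) = False
      !a3 && a2 = True
        !a3 = True
      a2 -> a1 = False
  ((!a4 || !a3) -> (a3 || a2)) && (a2 && (!a1 && a5)) = True
    (!a4 || !a3) -> (a3 || a2) = True
      !a4 || !a3 = True
        !a4 = True
        !a3 = True
      a3 || a2 = True
    a2 && (!a1 && a5) = True
      !a1 && a5 = True
        !a1 = True
Both conjuncts True, so the formula holds.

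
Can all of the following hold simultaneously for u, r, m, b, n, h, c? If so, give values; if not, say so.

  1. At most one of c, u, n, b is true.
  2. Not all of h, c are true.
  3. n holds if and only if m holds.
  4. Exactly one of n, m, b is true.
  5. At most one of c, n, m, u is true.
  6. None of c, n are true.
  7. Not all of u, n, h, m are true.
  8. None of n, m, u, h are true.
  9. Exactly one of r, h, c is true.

u = False; r = True; m = False; b = True; n = False; h = False; c = False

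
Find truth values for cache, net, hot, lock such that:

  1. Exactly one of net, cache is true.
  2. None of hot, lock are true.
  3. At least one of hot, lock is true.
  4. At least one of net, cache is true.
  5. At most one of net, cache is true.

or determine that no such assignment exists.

Case lock = True:
  Constraint (2) is violated (lock=T) — contradiction.
Case lock = False:
  (2) forces hot = False.
  Constraint (3) is violated (hot=F, lock=F) — contradiction.
Both cases fail — unsatisfiable.

No satisfying assignment exists.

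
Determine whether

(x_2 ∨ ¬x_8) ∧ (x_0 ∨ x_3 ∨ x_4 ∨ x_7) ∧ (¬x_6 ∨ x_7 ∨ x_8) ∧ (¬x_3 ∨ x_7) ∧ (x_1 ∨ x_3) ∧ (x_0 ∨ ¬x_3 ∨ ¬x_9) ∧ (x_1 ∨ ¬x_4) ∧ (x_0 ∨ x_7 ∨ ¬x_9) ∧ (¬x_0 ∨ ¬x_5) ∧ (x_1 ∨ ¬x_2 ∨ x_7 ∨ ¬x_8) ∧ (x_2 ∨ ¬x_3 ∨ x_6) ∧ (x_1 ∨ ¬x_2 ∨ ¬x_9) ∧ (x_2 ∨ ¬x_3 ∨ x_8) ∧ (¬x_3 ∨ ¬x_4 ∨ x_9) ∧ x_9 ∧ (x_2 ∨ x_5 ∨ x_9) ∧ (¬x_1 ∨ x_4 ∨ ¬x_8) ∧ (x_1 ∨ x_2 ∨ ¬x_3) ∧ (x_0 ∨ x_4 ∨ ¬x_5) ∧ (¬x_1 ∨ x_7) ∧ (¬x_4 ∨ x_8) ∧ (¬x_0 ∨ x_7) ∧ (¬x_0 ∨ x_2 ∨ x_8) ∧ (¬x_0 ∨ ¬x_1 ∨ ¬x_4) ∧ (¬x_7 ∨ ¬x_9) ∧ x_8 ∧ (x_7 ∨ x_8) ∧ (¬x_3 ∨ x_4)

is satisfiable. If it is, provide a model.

Case x_7 = True:
  (x_9) forces x_9 = True.
  Clause (¬x_7 ∨ ¬x_9) is falsified — contradiction.
Case x_7 = False:
  (¬x_3 ∨ x_7) forces x_3 = False.
  (x_1 ∨ x_3) forces x_1 = True.
  Clause (¬x_1 ∨ x_7) is falsified — contradiction.
Both cases fail, so the formula is unsatisfiable.

The formula is unsatisfiable.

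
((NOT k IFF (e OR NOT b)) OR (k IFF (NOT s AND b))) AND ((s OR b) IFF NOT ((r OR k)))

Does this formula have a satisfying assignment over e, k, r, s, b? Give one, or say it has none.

e=T, k=F, r=T, s=F, b=F

  (NOT k IFF (e OR NOT b)) OR (k IFF (NOT s AND b)) = True
    NOT k IFF (e OR NOT b) = True
      NOT k = True
      e OR NOT b = True
        NOT b = True
    k IFF (NOT s AND b) = True
      NOT s AND b = False
        NOT s = True
  (s OR b) IFF NOT ((r OR k)) = True
    s OR b = False
    NOT ((r OR k)) = False
      r OR k = True
Both conjuncts True, so the formula holds.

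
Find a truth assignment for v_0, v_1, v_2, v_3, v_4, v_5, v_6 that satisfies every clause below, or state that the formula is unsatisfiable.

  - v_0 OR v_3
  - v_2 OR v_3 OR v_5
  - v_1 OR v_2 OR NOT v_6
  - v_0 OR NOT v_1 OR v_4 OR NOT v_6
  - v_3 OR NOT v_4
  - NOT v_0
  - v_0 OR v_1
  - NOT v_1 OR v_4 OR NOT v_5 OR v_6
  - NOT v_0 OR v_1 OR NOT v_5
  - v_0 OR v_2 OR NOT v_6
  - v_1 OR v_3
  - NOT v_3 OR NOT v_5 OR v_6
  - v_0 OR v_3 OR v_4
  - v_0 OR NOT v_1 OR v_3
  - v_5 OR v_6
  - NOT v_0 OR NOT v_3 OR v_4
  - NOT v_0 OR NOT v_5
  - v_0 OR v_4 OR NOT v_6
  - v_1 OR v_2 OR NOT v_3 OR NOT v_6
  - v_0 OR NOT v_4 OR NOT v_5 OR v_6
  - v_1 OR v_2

Unit clause (NOT v_0) forces v_0 = False.
In (v_0 OR v_1) only v_1 is left, so v_1 = True.
In (v_0 OR NOT v_1 OR v_3) only v_3 is left, so v_3 = True.
Try v_2 = False:
  (v_0 OR v_2 OR NOT v_6) forces v_6 = False.
  (NOT v_3 OR NOT v_5 OR v_6) forces v_5 = False.
  clause (v_5 OR v_6) is falsified — backtrack.
So v_2 = True.
Try v_4 = False:
  (v_0 OR NOT v_1 OR v_4 OR NOT v_6) forces v_6 = False.
  (NOT v_1 OR v_4 OR NOT v_5 OR v_6) forces v_5 = False.
  clause (v_5 OR v_6) is falsified — backtrack.
So v_4 = True.
Set v_5 = False.
  then (v_5 OR v_6) forces v_6 = True.
All clauses satisfied.

v_0 = False; v_1 = True; v_2 = True; v_3 = True; v_4 = True; v_5 = False; v_6 = True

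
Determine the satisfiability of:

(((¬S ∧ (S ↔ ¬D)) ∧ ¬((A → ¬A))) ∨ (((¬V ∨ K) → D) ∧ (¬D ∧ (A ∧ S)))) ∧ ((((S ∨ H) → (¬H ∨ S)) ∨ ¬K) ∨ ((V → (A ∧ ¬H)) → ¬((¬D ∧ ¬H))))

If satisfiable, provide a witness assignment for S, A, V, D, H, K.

S = True, A = True, V = True, D = False, H = True, K = False

  ((¬S ∧ (S ↔ ¬D)) ∧ ¬((A → ¬A))) ∨ (((¬V ∨ K) → D) ∧ (¬D ∧ (A ∧ S))) = True
    (¬S ∧ (S ↔ ¬D)) ∧ ¬((A → ¬A)) = False
      ¬S ∧ (S ↔ ¬D) = False
        ¬S = False
        S ↔ ¬D = True
          ¬D = True
      ¬((A → ¬A)) = True
        A → ¬A = False
          ¬A = False
    ((¬V ∨ K) → D) ∧ (¬D ∧ (A ∧ S)) = True
      (¬V ∨ K) → D = True
        ¬V ∨ K = False
          ¬V = False
      ¬D ∧ (A ∧ S) = True
        ¬D = True
        A ∧ S = True
  (((S ∨ H) → (¬H ∨ S)) ∨ ¬K) ∨ ((V → (A ∧ ¬H)) → ¬((¬D ∧ ¬H))) = True
    ((S ∨ H) → (¬H ∨ S)) ∨ ¬K = True
      (S ∨ H) → (¬H ∨ S) = True
        S ∨ H = True
        ¬H ∨ S = True
          ¬H = False
      ¬K = True
    (V → (A ∧ ¬H)) → ¬((¬D ∧ ¬H)) = True
      V → (A ∧ ¬H) = False
        A ∧ ¬H = False
          ¬H = False
      ¬((¬D ∧ ¬H)) = True
        ¬D ∧ ¬H = False
          ¬D = True
          ¬H = False
Both conjuncts True, so the formula holds.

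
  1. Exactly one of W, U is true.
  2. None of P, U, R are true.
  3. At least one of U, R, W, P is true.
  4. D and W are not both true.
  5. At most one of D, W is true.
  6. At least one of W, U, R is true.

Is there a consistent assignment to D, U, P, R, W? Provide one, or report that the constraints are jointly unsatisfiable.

D = False; U = False; P = False; R = False; W = True

  (1) {W, U}: 1 true — exactly one ✓
  (2) {P, U, R}: 0 true — none ✓
  (3) {U, R, W, P}: 1 true — at least one ✓
  (4) D=F, W=T — not both ✓
  (5) {D, W}: 1 true — at most one ✓
  (6) {W, U, R}: 1 true — at least one ✓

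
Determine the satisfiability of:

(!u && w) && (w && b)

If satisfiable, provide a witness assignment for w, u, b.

w=T; u=F; b=T

  !u && w = True
    !u = True
  w && b = True
Both conjuncts True, so the formula holds.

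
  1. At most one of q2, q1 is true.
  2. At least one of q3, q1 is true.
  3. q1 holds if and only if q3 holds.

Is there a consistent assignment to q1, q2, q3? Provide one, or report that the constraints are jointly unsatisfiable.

q1=T, q2=F, q3=T

  (1) {q2, q1}: 1 true — at most one ✓
  (2) {q3, q1}: 2 true — at least one ✓
  (3) q1=T, q3=T — same ✓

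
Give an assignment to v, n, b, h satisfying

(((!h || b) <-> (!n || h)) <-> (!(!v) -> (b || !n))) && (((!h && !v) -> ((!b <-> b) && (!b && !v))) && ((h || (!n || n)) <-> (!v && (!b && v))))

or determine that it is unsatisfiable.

Unsatisfiable

The conjunct (h || (!n || n)) <-> (!v && (!b && v)) is unsatisfiable on its own:
  v = True: simplifies to !((h || (!n || n))).
    n = True: this becomes !((h || True)) = False.
    n = False: this becomes !((h || True)) = False.
  v = False: simplifies to !((h || (!n || n))).
    n = True: this becomes !((h || True)) = False.
    n = False: this becomes !((h || True)) = False.
So the whole conjunction is unsatisfiable.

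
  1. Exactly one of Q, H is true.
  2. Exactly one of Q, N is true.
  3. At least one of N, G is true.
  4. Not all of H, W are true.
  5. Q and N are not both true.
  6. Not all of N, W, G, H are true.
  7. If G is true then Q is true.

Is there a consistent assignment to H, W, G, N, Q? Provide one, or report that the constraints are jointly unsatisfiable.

H = False; W = False; G = True; N = False; Q = True

  (1) {Q, H}: 1 true — exactly one ✓
  (2) {Q, N}: 1 true — exactly one ✓
  (3) {N, G}: 1 true — at least one ✓
  (4) {H, W}: 0/2 true — not all ✓
  (5) Q=T, N=F — not both ✓
  (6) {N, W, G, H}: 1/4 true — not all ✓
  (7) G=T ⇒ Q: T ✓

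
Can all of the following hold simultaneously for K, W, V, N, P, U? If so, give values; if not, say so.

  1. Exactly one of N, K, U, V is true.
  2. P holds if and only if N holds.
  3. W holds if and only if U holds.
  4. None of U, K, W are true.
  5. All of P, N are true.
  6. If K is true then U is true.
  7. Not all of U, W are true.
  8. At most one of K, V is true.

K=F, W=F, V=F, N=T, P=T, U=F

  (1) {N, K, U, V}: 1 true — exactly one ✓
  (2) P=T, N=T — same ✓
  (3) W=F, U=F — same ✓
  (4) {U, K, W}: 0 true — none ✓
  (5) {P, N}: all 2 true ✓
  (6) K=F ⇒ U: vacuous ✓
  (7) {U, W}: 0/2 true — not all ✓
  (8) {K, V}: 0 true — at most one ✓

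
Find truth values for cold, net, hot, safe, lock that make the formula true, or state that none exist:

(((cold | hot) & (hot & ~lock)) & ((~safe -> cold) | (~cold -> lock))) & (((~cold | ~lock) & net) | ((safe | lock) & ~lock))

cold=F; net=F; hot=T; safe=T; lock=F

  ((cold | hot) & (hot & ~lock)) & ((~safe -> cold) | (~cold -> lock)) = True
    (cold | hot) & (hot & ~lock) = True
      cold | hot = True
      hot & ~lock = True
        ~lock = True
    (~safe -> cold) | (~cold -> lock) = True
      ~safe -> cold = True
        ~safe = False
      ~cold -> lock = False
        ~cold = True
  ((~cold | ~lock) & net) | ((safe | lock) & ~lock) = True
    (~cold | ~lock) & net = False
      ~cold | ~lock = True
        ~cold = True
        ~lock = True
    (safe | lock) & ~lock = True
      safe | lock = True
      ~lock = True
Both conjuncts True, so the formula holds.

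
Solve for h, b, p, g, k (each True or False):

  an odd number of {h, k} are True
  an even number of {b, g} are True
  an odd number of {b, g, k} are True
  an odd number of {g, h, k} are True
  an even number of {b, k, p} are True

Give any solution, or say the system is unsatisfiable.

h=F, b=F, p=T, g=F, k=T

{h, k}: 1 true → odd ✓
{b, g}: 0 true → even ✓
{b, g, k}: 1 true → odd ✓
{g, h, k}: 1 true → odd ✓
{b, k, p}: 2 true → even ✓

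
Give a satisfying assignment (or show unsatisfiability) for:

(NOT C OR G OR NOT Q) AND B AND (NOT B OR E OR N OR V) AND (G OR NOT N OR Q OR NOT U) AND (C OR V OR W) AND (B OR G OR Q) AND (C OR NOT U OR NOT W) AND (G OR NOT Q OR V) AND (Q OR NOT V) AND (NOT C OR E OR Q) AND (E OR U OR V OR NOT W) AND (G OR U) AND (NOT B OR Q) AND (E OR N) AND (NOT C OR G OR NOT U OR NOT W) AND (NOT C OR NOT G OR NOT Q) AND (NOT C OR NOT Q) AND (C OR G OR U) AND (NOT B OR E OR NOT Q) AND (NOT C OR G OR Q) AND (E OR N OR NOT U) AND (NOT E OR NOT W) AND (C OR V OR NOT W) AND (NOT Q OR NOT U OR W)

Unit clause (B) forces B = True.
In (NOT B OR Q) only Q is left, so Q = True.
In (NOT C OR NOT Q) only NOT C is left, so C = False.
In (NOT B OR E OR NOT Q) only E is left, so E = True.
In (NOT E OR NOT W) only NOT W is left, so W = False.
In (NOT Q OR NOT U OR W) only NOT U is left, so U = False.
In (C OR V OR W) only V is left, so V = True.
In (G OR U) only G is left, so G = True.
Set N = True.
All clauses satisfied.

E = True, V = True, B = True, C = False, G = True, Q = True, U = False, W = False, N = True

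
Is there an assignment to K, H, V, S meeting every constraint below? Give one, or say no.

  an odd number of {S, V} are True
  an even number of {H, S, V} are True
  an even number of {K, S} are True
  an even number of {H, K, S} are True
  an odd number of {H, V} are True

Adding constraints 1, 2, 3, 4 mod 2: every variable appears an even number of times on the left, so the left side is 0.
But the right sides sum to 1 (mod 2). 0 ≠ 1 — the system is inconsistent.

No satisfying assignment exists.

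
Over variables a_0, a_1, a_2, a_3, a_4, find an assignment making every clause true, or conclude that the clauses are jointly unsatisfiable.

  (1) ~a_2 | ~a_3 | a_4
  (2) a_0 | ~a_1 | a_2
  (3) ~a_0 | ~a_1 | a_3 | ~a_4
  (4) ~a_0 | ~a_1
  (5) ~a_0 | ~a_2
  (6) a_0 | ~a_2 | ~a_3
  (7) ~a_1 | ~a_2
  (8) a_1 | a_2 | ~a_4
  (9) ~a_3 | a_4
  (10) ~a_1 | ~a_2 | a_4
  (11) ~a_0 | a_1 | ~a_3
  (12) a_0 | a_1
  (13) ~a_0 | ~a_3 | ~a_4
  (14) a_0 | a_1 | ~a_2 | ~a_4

a_0: True, a_1: False, a_2: False, a_3: False, a_4: False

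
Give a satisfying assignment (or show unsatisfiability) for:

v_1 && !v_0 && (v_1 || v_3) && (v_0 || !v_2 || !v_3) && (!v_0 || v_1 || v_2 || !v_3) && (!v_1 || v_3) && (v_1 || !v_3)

v_0: False, v_1: True, v_2: False, v_3: True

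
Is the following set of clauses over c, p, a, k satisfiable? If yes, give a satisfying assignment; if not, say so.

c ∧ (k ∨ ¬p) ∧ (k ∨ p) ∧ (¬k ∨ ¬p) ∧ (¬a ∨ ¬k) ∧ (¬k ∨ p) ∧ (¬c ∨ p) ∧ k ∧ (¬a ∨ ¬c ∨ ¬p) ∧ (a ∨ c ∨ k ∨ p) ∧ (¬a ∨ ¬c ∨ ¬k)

Unsatisfiable — no assignment works.

Case c = True:
  (¬c ∨ p) forces p = True.
  (k ∨ ¬p) forces k = True.
  Clause (¬k ∨ ¬p) is falsified — contradiction.
Case c = False:
  Clause (c) is falsified — contradiction.
Both cases fail, so the formula is unsatisfiable.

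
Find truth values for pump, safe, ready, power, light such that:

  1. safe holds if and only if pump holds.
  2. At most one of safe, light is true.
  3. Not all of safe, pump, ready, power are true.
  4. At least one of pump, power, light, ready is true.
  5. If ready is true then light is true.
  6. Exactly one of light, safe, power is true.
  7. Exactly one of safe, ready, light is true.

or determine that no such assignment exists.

pump: True, safe: True, ready: False, power: False, light: False

  (1) safe=T, pump=T — same ✓
  (2) {safe, light}: 1 true — at most one ✓
  (3) {safe, pump, ready, power}: 2/4 true — not all ✓
  (4) {pump, power, light, ready}: 1 true — at least one ✓
  (5) ready=F ⇒ light: vacuous ✓
  (6) {light, safe, power}: 1 true — exactly one ✓
  (7) {safe, ready, light}: 1 true — exactly one ✓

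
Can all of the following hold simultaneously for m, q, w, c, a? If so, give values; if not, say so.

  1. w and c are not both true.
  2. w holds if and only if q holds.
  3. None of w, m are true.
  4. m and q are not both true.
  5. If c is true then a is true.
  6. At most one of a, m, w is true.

m=F, q=F, w=F, c=F, a=F

  (1) w=F, c=F — not both ✓
  (2) w=F, q=F — same ✓
  (3) {w, m}: 0 true — none ✓
  (4) m=F, q=F — not both ✓
  (5) c=F ⇒ a: vacuous ✓
  (6) {a, m, w}: 0 true — at most one ✓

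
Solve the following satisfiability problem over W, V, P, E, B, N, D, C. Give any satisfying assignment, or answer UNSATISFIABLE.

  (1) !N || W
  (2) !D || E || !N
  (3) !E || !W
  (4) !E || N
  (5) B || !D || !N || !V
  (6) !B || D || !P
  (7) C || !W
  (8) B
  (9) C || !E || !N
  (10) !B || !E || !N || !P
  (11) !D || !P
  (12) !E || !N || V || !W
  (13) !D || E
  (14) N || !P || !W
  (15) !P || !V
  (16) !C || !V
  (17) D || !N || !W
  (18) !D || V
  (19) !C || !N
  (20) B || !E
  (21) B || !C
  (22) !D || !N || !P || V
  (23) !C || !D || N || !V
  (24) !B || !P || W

Unit clause (B) forces B = True.
Set W = False.
  then (!N || W) forces N = False.
  then (!E || N) forces E = False.
  then (!D || E) forces D = False.
  then (!B || !P || W) forces P = False.
Set V = True.
  then (!C || !V) forces C = False.
All clauses satisfied.

W: False, V: True, P: False, E: False, B: True, N: False, D: False, C: False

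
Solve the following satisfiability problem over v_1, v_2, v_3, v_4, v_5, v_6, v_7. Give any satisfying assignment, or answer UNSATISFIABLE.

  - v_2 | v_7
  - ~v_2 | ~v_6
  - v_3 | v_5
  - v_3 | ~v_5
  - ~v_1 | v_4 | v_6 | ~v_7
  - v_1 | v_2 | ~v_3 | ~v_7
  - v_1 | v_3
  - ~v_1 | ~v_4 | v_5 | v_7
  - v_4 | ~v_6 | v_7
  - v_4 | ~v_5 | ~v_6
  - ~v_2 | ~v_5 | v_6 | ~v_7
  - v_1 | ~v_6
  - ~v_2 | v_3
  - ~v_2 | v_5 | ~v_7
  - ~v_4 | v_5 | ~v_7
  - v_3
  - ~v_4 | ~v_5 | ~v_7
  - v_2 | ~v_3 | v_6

Unit clause (v_3) forces v_3 = True.
Set v_1 = False.
  then (v_1 | ~v_6) forces v_6 = False.
  then (v_2 | ~v_3 | v_6) forces v_2 = True.
Set v_4 = True.
Set v_5 = False.
  then (~v_2 | v_5 | ~v_7) forces v_7 = False.
All clauses satisfied.

v_1 = False, v_2 = True, v_3 = True, v_4 = True, v_5 = False, v_6 = False, v_7 = False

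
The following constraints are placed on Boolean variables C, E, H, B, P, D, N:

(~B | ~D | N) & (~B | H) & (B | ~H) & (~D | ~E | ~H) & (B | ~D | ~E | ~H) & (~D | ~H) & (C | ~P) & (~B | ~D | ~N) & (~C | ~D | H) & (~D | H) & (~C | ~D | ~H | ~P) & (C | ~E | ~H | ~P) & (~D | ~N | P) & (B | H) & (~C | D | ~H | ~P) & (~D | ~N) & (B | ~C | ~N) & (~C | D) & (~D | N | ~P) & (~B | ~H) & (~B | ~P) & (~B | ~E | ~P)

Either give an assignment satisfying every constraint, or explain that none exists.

No satisfying assignment exists.

Case H = True:
  (B | ~H) forces B = True.
  Clause (~B | ~H) is falsified — contradiction.
Case H = False:
  (~B | H) forces B = False.
  Clause (B | H) is falsified — contradiction.
Both cases fail, so the formula is unsatisfiable.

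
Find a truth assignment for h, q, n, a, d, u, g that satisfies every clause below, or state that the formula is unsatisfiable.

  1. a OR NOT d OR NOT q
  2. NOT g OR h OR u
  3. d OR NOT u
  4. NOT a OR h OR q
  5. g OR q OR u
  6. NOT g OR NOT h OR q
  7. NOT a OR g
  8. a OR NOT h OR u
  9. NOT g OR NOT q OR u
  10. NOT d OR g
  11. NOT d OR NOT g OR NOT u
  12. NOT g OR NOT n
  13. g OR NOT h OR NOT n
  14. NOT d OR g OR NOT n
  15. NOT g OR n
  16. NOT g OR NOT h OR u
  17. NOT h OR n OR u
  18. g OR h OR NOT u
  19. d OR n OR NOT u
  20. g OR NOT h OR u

Set h = False.
Set q = True.
Set n = True.
  then (NOT g OR NOT n) forces g = False.
  then (NOT d OR g OR NOT n) forces d = False.
  then (g OR h OR NOT u) forces u = False.
  then (NOT a OR g) forces a = False.
All clauses satisfied.

h = False; q = True; n = True; a = False; d = False; u = False; g = False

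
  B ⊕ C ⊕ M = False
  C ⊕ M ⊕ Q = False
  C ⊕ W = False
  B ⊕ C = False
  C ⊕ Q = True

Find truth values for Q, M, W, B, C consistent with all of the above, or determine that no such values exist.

Adding constraints 1, 2, 4, 5 mod 2: every variable appears an even number of times on the left, so the left side is 0.
But the right sides sum to 1 (mod 2). 0 ≠ 1 — the system is inconsistent.

UNSATISFIABLE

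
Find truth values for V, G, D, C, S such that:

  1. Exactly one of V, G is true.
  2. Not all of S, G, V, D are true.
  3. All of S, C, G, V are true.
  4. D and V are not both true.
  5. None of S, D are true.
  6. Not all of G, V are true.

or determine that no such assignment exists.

Case S = True:
  Constraint (5) is violated (S=T) — contradiction.
Case S = False:
  Constraint (3) is violated (S=F) — contradiction.
Both cases fail — unsatisfiable.

Unsatisfiable — no assignment works.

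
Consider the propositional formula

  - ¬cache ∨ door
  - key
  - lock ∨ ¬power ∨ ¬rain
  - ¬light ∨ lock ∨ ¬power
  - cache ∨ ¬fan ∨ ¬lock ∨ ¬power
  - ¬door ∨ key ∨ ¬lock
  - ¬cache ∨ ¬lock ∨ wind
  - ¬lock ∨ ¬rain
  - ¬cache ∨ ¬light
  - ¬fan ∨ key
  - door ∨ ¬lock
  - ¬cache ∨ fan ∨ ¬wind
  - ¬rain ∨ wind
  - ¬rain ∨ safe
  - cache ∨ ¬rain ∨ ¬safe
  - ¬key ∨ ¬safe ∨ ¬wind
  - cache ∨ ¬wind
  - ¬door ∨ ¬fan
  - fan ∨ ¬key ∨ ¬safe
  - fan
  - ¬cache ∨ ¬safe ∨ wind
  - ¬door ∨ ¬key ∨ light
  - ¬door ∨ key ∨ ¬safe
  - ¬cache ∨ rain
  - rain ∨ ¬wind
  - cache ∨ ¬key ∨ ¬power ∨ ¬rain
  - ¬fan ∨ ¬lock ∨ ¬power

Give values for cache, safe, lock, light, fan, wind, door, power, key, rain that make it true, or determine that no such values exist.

cache: False, safe: True, lock: False, light: False, fan: True, wind: False, door: False, power: False, key: True, rain: False

Unit clause (key) forces key = True.
Unit clause (fan) forces fan = True.
In (¬door ∨ ¬fan) only ¬door is left, so door = False.
In (¬cache ∨ door) only ¬cache is left, so cache = False.
In (door ∨ ¬lock) only ¬lock is left, so lock = False.
In (cache ∨ ¬wind) only ¬wind is left, so wind = False.
In (¬rain ∨ wind) only ¬rain is left, so rain = False.
Set safe = True.
Set light = False.
Set power = False.
All clauses satisfied.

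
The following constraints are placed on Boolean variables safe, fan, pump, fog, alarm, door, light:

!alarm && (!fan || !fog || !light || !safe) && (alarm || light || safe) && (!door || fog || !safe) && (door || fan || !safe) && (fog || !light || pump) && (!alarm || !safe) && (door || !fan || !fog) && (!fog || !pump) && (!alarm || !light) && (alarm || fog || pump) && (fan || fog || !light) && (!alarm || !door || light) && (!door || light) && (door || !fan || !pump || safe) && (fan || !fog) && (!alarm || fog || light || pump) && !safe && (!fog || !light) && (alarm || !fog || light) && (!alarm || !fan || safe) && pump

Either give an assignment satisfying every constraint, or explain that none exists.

safe=F, fan=T, pump=T, fog=F, alarm=F, door=T, light=T

Unit clause (!alarm) forces alarm = False.
Unit clause (!safe) forces safe = False.
Unit clause (pump) forces pump = True.
In (alarm || light || safe) only light is left, so light = True.
In (!fog || !pump) only !fog is left, so fog = False.
In (fan || fog || !light) only fan is left, so fan = True.
In (door || !fan || !pump || safe) only door is left, so door = True.
All clauses satisfied.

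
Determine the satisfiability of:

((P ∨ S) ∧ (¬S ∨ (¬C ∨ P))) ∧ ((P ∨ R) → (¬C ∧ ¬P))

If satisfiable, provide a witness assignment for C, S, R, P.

C=F, S=T, R=T, P=F

  (P ∨ S) ∧ (¬S ∨ (¬C ∨ P)) = True
    P ∨ S = True
    ¬S ∨ (¬C ∨ P) = True
      ¬S = False
      ¬C ∨ P = True
        ¬C = True
  (P ∨ R) → (¬C ∧ ¬P) = True
    P ∨ R = True
    ¬C ∧ ¬P = True
      ¬C = True
      ¬P = True
Both conjuncts True, so the formula holds.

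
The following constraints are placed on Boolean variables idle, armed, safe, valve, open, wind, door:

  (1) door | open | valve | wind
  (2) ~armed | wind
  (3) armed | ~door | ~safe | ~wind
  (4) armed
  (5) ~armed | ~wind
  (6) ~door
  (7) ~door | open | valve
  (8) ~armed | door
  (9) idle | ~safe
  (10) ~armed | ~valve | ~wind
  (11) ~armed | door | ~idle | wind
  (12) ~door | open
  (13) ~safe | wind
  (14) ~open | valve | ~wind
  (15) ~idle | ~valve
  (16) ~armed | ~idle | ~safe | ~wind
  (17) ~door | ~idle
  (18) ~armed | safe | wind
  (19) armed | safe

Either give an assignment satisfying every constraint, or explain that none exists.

Case armed = True:
  (~armed | wind) forces wind = True.
  Clause (~armed | ~wind) is falsified — contradiction.
Case armed = False:
  Clause (armed) is falsified — contradiction.
Both cases fail, so the formula is unsatisfiable.

No satisfying assignment exists.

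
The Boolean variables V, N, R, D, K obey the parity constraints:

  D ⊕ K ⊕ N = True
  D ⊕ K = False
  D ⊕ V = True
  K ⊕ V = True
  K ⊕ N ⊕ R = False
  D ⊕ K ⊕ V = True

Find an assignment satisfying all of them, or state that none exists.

V=T; N=T; R=T; D=F; K=F

D ⊕ K ⊕ N = F ⊕ F ⊕ T = True ✓
D ⊕ K = F ⊕ F = False ✓
D ⊕ V = F ⊕ T = True ✓
K ⊕ V = F ⊕ T = True ✓
K ⊕ N ⊕ R = F ⊕ T ⊕ T = False ✓
D ⊕ K ⊕ V = F ⊕ F ⊕ T = True ✓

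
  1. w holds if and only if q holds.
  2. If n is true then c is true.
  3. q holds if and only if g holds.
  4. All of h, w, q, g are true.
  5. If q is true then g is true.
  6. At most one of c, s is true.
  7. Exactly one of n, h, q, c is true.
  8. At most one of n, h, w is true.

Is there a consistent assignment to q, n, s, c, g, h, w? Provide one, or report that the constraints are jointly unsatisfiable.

Case h = True:
  (4) forces w = True.
  Constraint (8) is violated (h=T, w=T) — contradiction.
Case h = False:
  Constraint (4) is violated (h=F) — contradiction.
Both cases fail — unsatisfiable.

UNSATISFIABLE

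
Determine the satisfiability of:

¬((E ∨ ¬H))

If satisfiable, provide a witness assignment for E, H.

E = False; H = True

  ¬((E ∨ ¬H)) = True
    E ∨ ¬H = False
      ¬H = False
The formula evaluates to True.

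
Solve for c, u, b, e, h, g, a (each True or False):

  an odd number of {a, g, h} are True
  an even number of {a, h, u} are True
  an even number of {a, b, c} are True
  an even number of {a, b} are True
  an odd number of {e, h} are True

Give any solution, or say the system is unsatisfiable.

c = False, u = False, b = False, e = True, h = False, g = True, a = False

{a, g, h}: 1 true → odd ✓
{a, h, u}: 0 true → even ✓
{a, b, c}: 0 true → even ✓
{a, b}: 0 true → even ✓
{e, h}: 1 true → odd ✓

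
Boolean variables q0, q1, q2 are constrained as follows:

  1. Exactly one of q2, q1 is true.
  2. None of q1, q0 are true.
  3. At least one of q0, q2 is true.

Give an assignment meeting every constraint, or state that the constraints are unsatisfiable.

q0 = False; q1 = False; q2 = True

  (1) {q2, q1}: 1 true — exactly one ✓
  (2) {q1, q0}: 0 true — none ✓
  (3) {q0, q2}: 1 true — at least one ✓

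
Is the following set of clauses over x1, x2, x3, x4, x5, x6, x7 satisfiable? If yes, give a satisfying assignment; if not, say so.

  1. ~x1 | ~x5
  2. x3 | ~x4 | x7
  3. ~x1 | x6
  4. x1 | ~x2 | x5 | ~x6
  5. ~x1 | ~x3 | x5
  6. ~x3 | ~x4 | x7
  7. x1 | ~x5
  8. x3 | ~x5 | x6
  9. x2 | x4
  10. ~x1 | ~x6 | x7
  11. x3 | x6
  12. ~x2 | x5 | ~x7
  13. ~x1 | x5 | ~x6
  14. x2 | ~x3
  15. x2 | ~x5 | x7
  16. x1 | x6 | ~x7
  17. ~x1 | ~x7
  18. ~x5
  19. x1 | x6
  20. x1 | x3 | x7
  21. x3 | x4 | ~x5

x1 = False; x2 = False; x3 = False; x4 = True; x5 = False; x6 = True; x7 = True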